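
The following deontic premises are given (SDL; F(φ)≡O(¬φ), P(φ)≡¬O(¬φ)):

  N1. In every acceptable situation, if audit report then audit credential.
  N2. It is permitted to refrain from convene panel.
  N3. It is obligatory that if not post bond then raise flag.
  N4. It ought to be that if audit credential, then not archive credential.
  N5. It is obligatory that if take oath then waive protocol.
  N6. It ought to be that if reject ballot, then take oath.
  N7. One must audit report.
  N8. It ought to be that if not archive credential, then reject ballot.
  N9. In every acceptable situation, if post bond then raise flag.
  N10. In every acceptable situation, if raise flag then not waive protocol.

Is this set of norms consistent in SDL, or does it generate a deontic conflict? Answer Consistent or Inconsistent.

Inconsistent

Premises 9 and 3 cover both cases: O(post_bond → raise_flag) and O(¬post_bond → raise_flag). Since post_bond ∨ ¬post_bond is a tautology, O(raise_flag) follows.
With premise 10, O(raise_flag → ¬waive_protocol), the K-axiom yields O(¬waive_protocol).
Premise 5 is O(take_oath → waive_protocol); contrapositively O(¬waive_protocol → ¬take_oath). Since O(¬waive_protocol) holds, K gives O(¬take_oath).
Premise 6, O(reject_ballot → take_oath), contraposes to O(¬take_oath → ¬reject_ballot); with O(¬take_oath) we get O(¬reject_ballot).
Premise 8 is O(¬archive_credential → reject_ballot); contrapositively O(¬reject_ballot → archive_credential). Since O(¬reject_ballot) holds, K gives O(archive_credential).
The contrapositive of premise 4 (O(audit_credential → ¬archive_credential)) is O(archive_credential → ¬audit_credential), and O(archive_credential) is already established, so O(¬audit_credential).
The contrapositive of premise 1 (O(audit_report → audit_credential)) is O(¬audit_credential → ¬audit_report), and O(¬audit_credential) is already established, so O(¬audit_report).
Yet premise 7 states O(audit_report).
We now have both O(¬audit_report) and O(audit_report) — audit_report is simultaneously obligatory and forbidden, violating the D-axiom.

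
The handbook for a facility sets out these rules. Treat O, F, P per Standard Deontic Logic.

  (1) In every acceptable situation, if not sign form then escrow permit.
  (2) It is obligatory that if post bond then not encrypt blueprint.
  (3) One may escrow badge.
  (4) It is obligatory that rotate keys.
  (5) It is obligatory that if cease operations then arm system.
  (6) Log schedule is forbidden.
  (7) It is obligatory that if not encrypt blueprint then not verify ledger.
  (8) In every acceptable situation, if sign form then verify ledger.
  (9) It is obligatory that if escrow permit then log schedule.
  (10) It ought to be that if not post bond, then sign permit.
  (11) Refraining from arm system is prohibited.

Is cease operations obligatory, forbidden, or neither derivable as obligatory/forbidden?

Neither

Premise 5 is O(cease_operations → arm_system); even if O(arm_system) held, inferring O(cease_operations) would be affirming the consequent — invalid.
No premise or chain of K-axiom applications forces O(cease_operations), and none forces O(¬cease_operations). So cease_operations is neither obligatory nor forbidden under these norms.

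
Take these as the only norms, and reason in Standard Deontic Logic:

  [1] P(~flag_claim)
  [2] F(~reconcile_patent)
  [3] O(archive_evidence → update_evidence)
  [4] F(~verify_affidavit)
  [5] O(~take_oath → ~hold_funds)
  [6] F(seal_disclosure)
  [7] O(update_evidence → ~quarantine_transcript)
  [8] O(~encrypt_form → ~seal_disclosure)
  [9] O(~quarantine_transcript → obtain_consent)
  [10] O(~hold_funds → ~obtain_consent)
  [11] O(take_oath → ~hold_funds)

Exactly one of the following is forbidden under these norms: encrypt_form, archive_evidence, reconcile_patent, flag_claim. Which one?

archive_evidence

Premises 5 and 11 are O(~take_oath → ~hold_funds) and O(take_oath → ~hold_funds); every ideal world satisfies ~take_oath or take_oath, so in either case ~hold_funds holds — hence O(~hold_funds).
With premise 10, O(~hold_funds → ~obtain_consent), the K-axiom yields O(~obtain_consent).
The contrapositive of premise 9 (O(~quarantine_transcript → obtain_consent)) is O(~obtain_consent → quarantine_transcript), and O(~obtain_consent) is already established, so O(quarantine_transcript).
Premise 7, O(update_evidence → ~quarantine_transcript), contraposes to O(quarantine_transcript → ~update_evidence); with O(quarantine_transcript) we get O(~update_evidence).
Premise 3 is O(archive_evidence → update_evidence); contrapositively O(~update_evidence → ~archive_evidence). Since O(~update_evidence) holds, K gives O(~archive_evidence).
So O(~archive_evidence) holds, i.e. archive_evidence is forbidden. None of the other listed options is forbidden under the premises.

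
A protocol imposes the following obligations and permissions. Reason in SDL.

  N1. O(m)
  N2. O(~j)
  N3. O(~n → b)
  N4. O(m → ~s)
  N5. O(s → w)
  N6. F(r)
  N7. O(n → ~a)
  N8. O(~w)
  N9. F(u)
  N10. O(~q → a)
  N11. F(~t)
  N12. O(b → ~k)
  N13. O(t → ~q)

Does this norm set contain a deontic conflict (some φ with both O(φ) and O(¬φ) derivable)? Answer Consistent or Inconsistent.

Premise 5 is O(s → w), but O(s) is not derivable from the premises, so it does not yield O(w).
So O(w) is not derivable, and the apparent clash with O(~w) does not arise.
A world satisfying every obligation exists (e.g. a=true, b=true, j=false, k=false, m=true, n=false, q=false, r=false, s=false, t=true, u=false, w=false); no atom is both obligatory and forbidden, so the set is consistent.

Consistent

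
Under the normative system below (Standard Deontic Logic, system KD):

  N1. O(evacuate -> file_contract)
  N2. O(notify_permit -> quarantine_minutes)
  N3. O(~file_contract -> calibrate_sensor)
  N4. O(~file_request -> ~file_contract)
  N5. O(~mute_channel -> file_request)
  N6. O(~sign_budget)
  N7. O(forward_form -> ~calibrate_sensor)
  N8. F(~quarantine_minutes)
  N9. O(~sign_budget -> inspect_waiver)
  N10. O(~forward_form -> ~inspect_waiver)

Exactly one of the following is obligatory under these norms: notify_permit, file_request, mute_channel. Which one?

file_request

Premise 6 gives O(~sign_budget).
With premise 9, O(~sign_budget -> inspect_waiver), the K-axiom yields O(inspect_waiver).
Premise 10 is O(~forward_form -> ~inspect_waiver); contrapositively O(inspect_waiver -> forward_form). Since O(inspect_waiver) holds, K gives O(forward_form).
With premise 7, O(forward_form -> ~calibrate_sensor), the K-axiom yields O(~calibrate_sensor).
Premise 3 is O(~file_contract -> calibrate_sensor); contrapositively O(~calibrate_sensor -> file_contract). Since O(~calibrate_sensor) holds, K gives O(file_contract).
The contrapositive of premise 4 (O(~file_request -> ~file_contract)) is O(file_contract -> file_request), and O(file_contract) is already established, so O(file_request).
So O(file_request) holds — file_request is obligatory. None of the other listed options is made obligatory by any chain of premises.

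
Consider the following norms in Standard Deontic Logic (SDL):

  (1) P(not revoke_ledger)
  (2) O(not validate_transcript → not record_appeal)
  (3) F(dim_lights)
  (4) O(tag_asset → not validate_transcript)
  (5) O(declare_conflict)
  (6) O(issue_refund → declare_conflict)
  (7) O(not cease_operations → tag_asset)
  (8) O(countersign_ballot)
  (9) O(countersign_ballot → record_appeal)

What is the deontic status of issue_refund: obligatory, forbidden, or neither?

Premise 6 is O(issue_refund → declare_conflict); even if O(declare_conflict) held, inferring O(issue_refund) would be affirming the consequent — invalid.
No premise or chain of K-axiom applications forces O(issue_refund), and none forces O(not issue_refund). So issue_refund is neither obligatory nor forbidden under these norms.

Neither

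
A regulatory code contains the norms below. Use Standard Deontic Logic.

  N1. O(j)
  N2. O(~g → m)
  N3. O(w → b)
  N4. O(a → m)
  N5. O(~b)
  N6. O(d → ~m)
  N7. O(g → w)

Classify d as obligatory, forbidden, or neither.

Premise 5 gives O(~b).
The contrapositive of premise 3 (O(w → b)) is O(~b → ~w), and O(~b) is already established, so O(~w).
Premise 7 is O(g → w); contrapositively O(~w → ~g). Since O(~w) holds, K gives O(~g).
From O(~g) and premise 2, O(~g → m), we obtain O(m).
The contrapositive of premise 6 (O(d → ~m)) is O(m → ~d), and O(m) is already established, so O(~d).
Premises 1, 4 do not contribute to this derivation.
Thus O(~d), which is F(d): d is forbidden.

Forbidden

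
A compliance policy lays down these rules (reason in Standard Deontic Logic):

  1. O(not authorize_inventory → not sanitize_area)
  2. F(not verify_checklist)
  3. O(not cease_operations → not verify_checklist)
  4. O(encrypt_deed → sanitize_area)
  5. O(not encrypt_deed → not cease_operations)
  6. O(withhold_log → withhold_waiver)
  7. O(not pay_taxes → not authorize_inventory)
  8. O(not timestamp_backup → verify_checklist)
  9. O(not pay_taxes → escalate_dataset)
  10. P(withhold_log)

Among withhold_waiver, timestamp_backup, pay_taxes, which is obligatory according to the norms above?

Premise 2, F(not verify_checklist), is equivalent to O(verify_checklist).
Premise 3 is O(not cease_operations → not verify_checklist); contrapositively O(verify_checklist → cease_operations). Since O(verify_checklist) holds, K gives O(cease_operations).
Premise 5 is O(not encrypt_deed → not cease_operations); contrapositively O(cease_operations → encrypt_deed). Since O(cease_operations) holds, K gives O(encrypt_deed).
From O(encrypt_deed) and premise 4, O(encrypt_deed → sanitize_area), we obtain O(sanitize_area).
Premise 1 is O(not authorize_inventory → not sanitize_area); contrapositively O(sanitize_area → authorize_inventory). Since O(sanitize_area) holds, K gives O(authorize_inventory).
The contrapositive of premise 7 (O(not pay_taxes → not authorize_inventory)) is O(authorize_inventory → pay_taxes), and O(authorize_inventory) is already established, so O(pay_taxes).
So O(pay_taxes) holds — pay_taxes is obligatory. None of the other listed options is made obligatory by any chain of premises.

pay_taxes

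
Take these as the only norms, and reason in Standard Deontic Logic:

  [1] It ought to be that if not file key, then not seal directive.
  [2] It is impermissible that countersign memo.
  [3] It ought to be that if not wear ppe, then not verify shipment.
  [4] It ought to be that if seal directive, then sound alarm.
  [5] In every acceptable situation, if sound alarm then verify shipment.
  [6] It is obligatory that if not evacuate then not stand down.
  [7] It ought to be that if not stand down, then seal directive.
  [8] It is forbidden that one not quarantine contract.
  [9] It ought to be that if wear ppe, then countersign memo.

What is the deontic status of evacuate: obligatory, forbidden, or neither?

Obligatory

F(countersign_memo) at premise 2 means O(¬countersign_memo).
Premise 9 is O(wear_ppe → countersign_memo); contrapositively O(¬countersign_memo → ¬wear_ppe). Since O(¬countersign_memo) holds, K gives O(¬wear_ppe).
Premise 3 is O(¬wear_ppe → ¬verify_shipment); since O(¬wear_ppe), deontic closure gives O(¬verify_shipment).
Premise 5, O(sound_alarm → verify_shipment), contraposes to O(¬verify_shipment → ¬sound_alarm); with O(¬verify_shipment) we get O(¬sound_alarm).
Premise 4 is O(seal_directive → sound_alarm); contrapositively O(¬sound_alarm → ¬seal_directive). Since O(¬sound_alarm) holds, K gives O(¬seal_directive).
The contrapositive of premise 7 (O(¬stand_down → seal_directive)) is O(¬seal_directive → stand_down), and O(¬seal_directive) is already established, so O(stand_down).
The contrapositive of premise 6 (O(¬evacuate → ¬stand_down)) is O(stand_down → evacuate), and O(stand_down) is already established, so O(evacuate).
Premises 1, 8 do not contribute to this derivation.
Hence evacuate is obligatory.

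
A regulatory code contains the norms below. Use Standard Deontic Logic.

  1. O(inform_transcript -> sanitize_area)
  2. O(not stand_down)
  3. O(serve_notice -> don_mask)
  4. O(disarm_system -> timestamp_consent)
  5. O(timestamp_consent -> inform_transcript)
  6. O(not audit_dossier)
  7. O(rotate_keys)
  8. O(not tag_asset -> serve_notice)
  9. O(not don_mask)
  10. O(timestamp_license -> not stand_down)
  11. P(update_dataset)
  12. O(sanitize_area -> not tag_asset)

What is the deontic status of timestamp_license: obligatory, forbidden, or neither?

Premise 10 is O(timestamp_license -> not stand_down); even if O(not stand_down) held, inferring O(timestamp_license) would be affirming the consequent — invalid.
No premise or chain of K-axiom applications forces O(timestamp_license), and none forces O(not timestamp_license). So timestamp_license is neither obligatory nor forbidden under these norms.

Neither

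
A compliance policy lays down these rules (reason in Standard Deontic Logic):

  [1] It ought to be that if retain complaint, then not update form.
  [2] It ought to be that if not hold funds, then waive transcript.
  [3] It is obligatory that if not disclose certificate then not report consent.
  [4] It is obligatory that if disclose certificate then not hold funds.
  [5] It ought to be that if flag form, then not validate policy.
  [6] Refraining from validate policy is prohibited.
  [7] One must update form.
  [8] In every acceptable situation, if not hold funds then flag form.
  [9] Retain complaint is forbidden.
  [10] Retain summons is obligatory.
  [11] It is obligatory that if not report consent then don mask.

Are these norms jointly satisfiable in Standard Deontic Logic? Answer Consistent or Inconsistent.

Premise 1 is O(retain_complaint → ¬update_form), but O(retain_complaint) is not derivable from the premises, so it does not yield O(¬update_form).
So O(¬update_form) is not derivable, and the apparent clash with O(update_form) does not arise.
A world satisfying every obligation exists (e.g. disclose_certificate=false, don_mask=true, flag_form=false, hold_funds=true, report_consent=false, retain_complaint=false, retain_summons=true, update_form=true, validate_policy=true, waive_transcript=false); no atom is both obligatory and forbidden, so the set is consistent.

Consistent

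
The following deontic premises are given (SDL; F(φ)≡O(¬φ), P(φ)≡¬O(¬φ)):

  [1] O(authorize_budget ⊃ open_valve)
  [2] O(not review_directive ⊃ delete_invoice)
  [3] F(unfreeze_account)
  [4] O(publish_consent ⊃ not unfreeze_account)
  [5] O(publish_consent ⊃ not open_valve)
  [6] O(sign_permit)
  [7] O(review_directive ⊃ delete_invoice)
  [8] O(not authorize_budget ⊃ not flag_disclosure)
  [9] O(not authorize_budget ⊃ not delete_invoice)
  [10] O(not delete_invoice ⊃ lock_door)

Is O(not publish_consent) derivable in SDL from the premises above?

Yes

Premises 7 and 2 cover both cases: O(review_directive ⊃ delete_invoice) and O(not review_directive ⊃ delete_invoice). Since review_directive ∨ not review_directive is a tautology, O(delete_invoice) follows.
Premise 9, O(not authorize_budget ⊃ not delete_invoice), contraposes to O(delete_invoice ⊃ authorize_budget); with O(delete_invoice) we get O(authorize_budget).
From O(authorize_budget) and premise 1, O(authorize_budget ⊃ open_valve), we obtain O(open_valve).
Premise 5, O(publish_consent ⊃ not open_valve), contraposes to O(open_valve ⊃ not publish_consent); with O(open_valve) we get O(not publish_consent).
Premises 3, 4, 6, 8, 10 do not contribute to this derivation.
So O(not publish_consent) follows.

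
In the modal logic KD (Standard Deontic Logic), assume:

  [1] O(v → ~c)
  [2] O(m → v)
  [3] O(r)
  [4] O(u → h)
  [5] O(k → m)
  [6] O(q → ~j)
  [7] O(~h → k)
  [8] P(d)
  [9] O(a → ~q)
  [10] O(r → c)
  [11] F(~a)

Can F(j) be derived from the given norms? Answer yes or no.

Premise 6 is O(q → ~j), but O(q) is not derivable from the premises, so it does not yield O(~j).
No other premise forces O(~j). An ideal world satisfying every premise can still have j true, so F(j) is not derivable.

No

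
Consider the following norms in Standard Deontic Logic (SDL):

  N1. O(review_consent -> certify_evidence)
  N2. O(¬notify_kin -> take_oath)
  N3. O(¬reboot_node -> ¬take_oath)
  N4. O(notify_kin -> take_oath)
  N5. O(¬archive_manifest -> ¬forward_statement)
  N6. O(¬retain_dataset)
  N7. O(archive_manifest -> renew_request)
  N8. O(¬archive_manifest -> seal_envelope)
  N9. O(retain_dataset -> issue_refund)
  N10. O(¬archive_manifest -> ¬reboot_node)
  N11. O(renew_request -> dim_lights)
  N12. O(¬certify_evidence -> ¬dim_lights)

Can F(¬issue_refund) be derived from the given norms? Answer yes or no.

Premise 9 is O(retain_dataset -> issue_refund), but O(retain_dataset) is not derivable from the premises, so it does not yield O(issue_refund).
No other premise forces O(issue_refund). An ideal world satisfying every premise can still have ¬issue_refund true, so F(¬issue_refund) is not derivable.

No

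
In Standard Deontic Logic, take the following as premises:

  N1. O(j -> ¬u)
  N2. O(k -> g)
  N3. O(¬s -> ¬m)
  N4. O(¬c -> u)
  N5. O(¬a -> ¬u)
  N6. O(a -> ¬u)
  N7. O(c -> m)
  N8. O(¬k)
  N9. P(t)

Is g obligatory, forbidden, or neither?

Premise 2 is O(k -> g), but O(k) is not derivable from the premises, so it does not yield O(g).
No premise or chain of K-axiom applications forces O(g), and none forces O(¬g). So g is neither obligatory nor forbidden under these norms.

Neither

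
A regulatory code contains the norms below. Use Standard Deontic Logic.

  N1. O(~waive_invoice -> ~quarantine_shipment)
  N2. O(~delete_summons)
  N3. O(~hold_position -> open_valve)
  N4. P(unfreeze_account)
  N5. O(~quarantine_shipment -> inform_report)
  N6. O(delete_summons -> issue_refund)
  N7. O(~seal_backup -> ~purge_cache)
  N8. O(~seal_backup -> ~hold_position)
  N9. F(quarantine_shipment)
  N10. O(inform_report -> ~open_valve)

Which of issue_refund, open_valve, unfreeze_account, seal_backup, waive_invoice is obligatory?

Premise 9, F(quarantine_shipment), is equivalent to O(~quarantine_shipment).
Applying K to premise 5 (O(~quarantine_shipment -> inform_report)) and O(~quarantine_shipment) yields O(inform_report).
Premise 10 is O(inform_report -> ~open_valve); since O(inform_report), deontic closure gives O(~open_valve).
Premise 3, O(~hold_position -> open_valve), contraposes to O(~open_valve -> hold_position); with O(~open_valve) we get O(hold_position).
Premise 8 is O(~seal_backup -> ~hold_position); contrapositively O(hold_position -> seal_backup). Since O(hold_position) holds, K gives O(seal_backup).
So O(seal_backup) holds — seal_backup is obligatory. None of the other listed options is made obligatory by any chain of premises.

seal_backup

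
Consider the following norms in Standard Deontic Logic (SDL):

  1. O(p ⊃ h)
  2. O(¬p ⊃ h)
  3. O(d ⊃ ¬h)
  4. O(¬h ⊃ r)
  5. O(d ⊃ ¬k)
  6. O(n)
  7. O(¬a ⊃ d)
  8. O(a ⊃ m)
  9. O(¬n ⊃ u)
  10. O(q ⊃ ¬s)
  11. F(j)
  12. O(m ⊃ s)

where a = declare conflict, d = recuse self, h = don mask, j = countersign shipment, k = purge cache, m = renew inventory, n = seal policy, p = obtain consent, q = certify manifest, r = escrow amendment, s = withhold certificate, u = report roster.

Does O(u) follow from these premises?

No

Premise 9 is O(¬n ⊃ u), but O(¬n) is not derivable from the premises, so it does not yield O(u).
No other premise forces O(u). An ideal world satisfying every premise can still have u false, so O(u) is not derivable.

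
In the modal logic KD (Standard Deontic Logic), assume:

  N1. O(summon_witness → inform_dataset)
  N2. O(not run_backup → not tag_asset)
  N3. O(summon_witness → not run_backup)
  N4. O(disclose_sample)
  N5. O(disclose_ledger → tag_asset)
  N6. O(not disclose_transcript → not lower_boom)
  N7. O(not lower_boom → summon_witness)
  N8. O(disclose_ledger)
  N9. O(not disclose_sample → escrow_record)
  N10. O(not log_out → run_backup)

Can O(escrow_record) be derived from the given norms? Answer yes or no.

Premise 9 is O(not disclose_sample → escrow_record), but O(not disclose_sample) is not derivable from the premises, so it does not yield O(escrow_record).
No other premise forces O(escrow_record). An ideal world satisfying every premise can still have escrow_record false, so O(escrow_record) is not derivable.

No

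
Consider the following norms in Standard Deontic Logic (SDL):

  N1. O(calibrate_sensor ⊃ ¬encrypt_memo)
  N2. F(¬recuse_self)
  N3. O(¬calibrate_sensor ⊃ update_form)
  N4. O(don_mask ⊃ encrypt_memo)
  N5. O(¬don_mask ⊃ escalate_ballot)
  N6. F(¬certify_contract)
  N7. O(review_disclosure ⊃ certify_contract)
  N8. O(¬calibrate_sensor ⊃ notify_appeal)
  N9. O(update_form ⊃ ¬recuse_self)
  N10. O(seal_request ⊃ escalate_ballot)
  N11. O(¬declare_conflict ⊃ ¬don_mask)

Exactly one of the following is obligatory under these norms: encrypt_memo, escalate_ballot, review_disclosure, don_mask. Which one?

escalate_ballot

F(¬recuse_self) at premise 2 means O(recuse_self).
The contrapositive of premise 9 (O(update_form ⊃ ¬recuse_self)) is O(recuse_self ⊃ ¬update_form), and O(recuse_self) is already established, so O(¬update_form).
Premise 3, O(¬calibrate_sensor ⊃ update_form), contraposes to O(¬update_form ⊃ calibrate_sensor); with O(¬update_form) we get O(calibrate_sensor).
Applying K to premise 1 (O(calibrate_sensor ⊃ ¬encrypt_memo)) and O(calibrate_sensor) yields O(¬encrypt_memo).
The contrapositive of premise 4 (O(don_mask ⊃ encrypt_memo)) is O(¬encrypt_memo ⊃ ¬don_mask), and O(¬encrypt_memo) is already established, so O(¬don_mask).
Applying K to premise 5 (O(¬don_mask ⊃ escalate_ballot)) and O(¬don_mask) yields O(escalate_ballot).
So O(escalate_ballot) holds — escalate_ballot is obligatory. None of the other listed options is made obligatory by any chain of premises.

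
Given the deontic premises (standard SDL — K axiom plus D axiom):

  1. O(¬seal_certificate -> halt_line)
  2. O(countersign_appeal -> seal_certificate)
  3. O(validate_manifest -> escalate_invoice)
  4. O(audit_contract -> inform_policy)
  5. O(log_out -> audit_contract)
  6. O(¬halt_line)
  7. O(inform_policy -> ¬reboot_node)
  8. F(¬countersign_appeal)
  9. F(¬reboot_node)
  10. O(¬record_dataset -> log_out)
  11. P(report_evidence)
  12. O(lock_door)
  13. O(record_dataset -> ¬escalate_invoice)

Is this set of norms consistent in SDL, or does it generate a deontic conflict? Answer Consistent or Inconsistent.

Premise 1 is O(¬seal_certificate -> halt_line), but O(¬seal_certificate) is not derivable from the premises, so it does not yield O(halt_line).
So O(halt_line) is not derivable, and the apparent clash with O(¬halt_line) does not arise.
A world satisfying every obligation exists (e.g. audit_contract=false, countersign_appeal=true, escalate_invoice=false, halt_line=false, inform_policy=false, lock_door=true, log_out=false, reboot_node=true, record_dataset=true, report_evidence=false, seal_certificate=true, validate_manifest=false); no atom is both obligatory and forbidden, so the set is consistent.

Consistent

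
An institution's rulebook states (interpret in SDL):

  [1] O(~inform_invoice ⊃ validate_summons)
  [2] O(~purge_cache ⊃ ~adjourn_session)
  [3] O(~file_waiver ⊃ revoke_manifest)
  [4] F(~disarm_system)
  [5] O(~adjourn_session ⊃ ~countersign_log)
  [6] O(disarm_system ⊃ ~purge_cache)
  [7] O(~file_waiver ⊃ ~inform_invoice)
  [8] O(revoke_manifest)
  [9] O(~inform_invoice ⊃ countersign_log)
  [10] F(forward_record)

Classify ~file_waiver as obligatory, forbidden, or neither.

Forbidden

Premise 4 is F(~disarm_system), i.e. O(disarm_system).
Applying K to premise 6 (O(disarm_system ⊃ ~purge_cache)) and O(disarm_system) yields O(~purge_cache).
From O(~purge_cache) and premise 2, O(~purge_cache ⊃ ~adjourn_session), we obtain O(~adjourn_session).
From O(~adjourn_session) and premise 5, O(~adjourn_session ⊃ ~countersign_log), we obtain O(~countersign_log).
Premise 9, O(~inform_invoice ⊃ countersign_log), contraposes to O(~countersign_log ⊃ inform_invoice); with O(~countersign_log) we get O(inform_invoice).
Premise 7, O(~file_waiver ⊃ ~inform_invoice), contraposes to O(inform_invoice ⊃ file_waiver); with O(inform_invoice) we get O(file_waiver).
Premises 1, 3, 8, 10 do not contribute to this derivation.
Thus O(file_waiver), which is F(~file_waiver): ~file_waiver is forbidden.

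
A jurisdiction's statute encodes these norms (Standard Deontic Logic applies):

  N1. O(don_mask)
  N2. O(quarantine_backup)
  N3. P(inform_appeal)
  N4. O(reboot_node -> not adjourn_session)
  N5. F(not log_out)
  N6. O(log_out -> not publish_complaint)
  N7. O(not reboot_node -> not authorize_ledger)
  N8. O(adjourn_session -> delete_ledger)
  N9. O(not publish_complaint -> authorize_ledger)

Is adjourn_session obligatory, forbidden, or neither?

Forbidden

F(not log_out) at premise 5 means O(log_out).
Premise 6 is O(log_out -> not publish_complaint); since O(log_out), deontic closure gives O(not publish_complaint).
Premise 9 is O(not publish_complaint -> authorize_ledger); since O(not publish_complaint), deontic closure gives O(authorize_ledger).
Premise 7, O(not reboot_node -> not authorize_ledger), contraposes to O(authorize_ledger -> reboot_node); with O(authorize_ledger) we get O(reboot_node).
From O(reboot_node) and premise 4, O(reboot_node -> not adjourn_session), we obtain O(not adjourn_session).
Premises 1, 2, 3, 8 do not contribute to this derivation.
Thus O(not adjourn_session), which is F(adjourn_session): adjourn_session is forbidden.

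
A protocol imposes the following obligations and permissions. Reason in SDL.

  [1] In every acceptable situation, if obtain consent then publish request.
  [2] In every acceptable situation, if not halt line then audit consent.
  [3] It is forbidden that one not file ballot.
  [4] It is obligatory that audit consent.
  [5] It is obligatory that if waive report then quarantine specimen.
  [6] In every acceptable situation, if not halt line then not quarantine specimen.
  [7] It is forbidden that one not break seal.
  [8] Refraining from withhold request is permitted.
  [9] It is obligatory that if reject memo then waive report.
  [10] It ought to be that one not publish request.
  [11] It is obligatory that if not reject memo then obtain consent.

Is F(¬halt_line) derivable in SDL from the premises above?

Yes

Premise 10 gives O(¬publish_request).
The contrapositive of premise 1 (O(obtain_consent → publish_request)) is O(¬publish_request → ¬obtain_consent), and O(¬publish_request) is already established, so O(¬obtain_consent).
Premise 11 is O(¬reject_memo → obtain_consent); contrapositively O(¬obtain_consent → reject_memo). Since O(¬obtain_consent) holds, K gives O(reject_memo).
Applying K to premise 9 (O(reject_memo → waive_report)) and O(reject_memo) yields O(waive_report).
Applying K to premise 5 (O(waive_report → quarantine_specimen)) and O(waive_report) yields O(quarantine_specimen).
Premise 6 is O(¬halt_line → ¬quarantine_specimen); contrapositively O(quarantine_specimen → halt_line). Since O(quarantine_specimen) holds, K gives O(halt_line).
Premises 2, 3, 4, 7, 8 do not contribute to this derivation.
So O(halt_line) holds, i.e. F(¬halt_line). The claim follows.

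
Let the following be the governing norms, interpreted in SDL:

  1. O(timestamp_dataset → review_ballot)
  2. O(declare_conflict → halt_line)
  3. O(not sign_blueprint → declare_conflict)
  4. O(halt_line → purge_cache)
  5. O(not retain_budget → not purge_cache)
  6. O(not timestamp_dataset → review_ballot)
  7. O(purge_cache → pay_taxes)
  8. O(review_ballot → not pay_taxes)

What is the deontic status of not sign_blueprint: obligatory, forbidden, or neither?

Forbidden

By case analysis on not timestamp_dataset: premise 6 gives O(not timestamp_dataset → review_ballot) and premise 1 gives O(timestamp_dataset → review_ballot), so O(review_ballot) either way.
Premise 8 is O(review_ballot → not pay_taxes); since O(review_ballot), deontic closure gives O(not pay_taxes).
Premise 7, O(purge_cache → pay_taxes), contraposes to O(not pay_taxes → not purge_cache); with O(not pay_taxes) we get O(not purge_cache).
Premise 4, O(halt_line → purge_cache), contraposes to O(not purge_cache → not halt_line); with O(not purge_cache) we get O(not halt_line).
The contrapositive of premise 2 (O(declare_conflict → halt_line)) is O(not halt_line → not declare_conflict), and O(not halt_line) is already established, so O(not declare_conflict).
The contrapositive of premise 3 (O(not sign_blueprint → declare_conflict)) is O(not declare_conflict → sign_blueprint), and O(not declare_conflict) is already established, so O(sign_blueprint).
Premise 5 does not contribute to this derivation.
Thus O(sign_blueprint), which is F(not sign_blueprint): not sign_blueprint is forbidden.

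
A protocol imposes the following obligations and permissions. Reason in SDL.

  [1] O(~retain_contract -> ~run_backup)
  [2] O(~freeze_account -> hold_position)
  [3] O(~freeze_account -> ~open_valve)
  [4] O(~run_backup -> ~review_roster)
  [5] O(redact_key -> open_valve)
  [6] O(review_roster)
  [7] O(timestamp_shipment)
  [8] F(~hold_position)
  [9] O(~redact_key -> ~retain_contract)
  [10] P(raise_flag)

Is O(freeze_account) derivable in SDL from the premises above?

Premise 6 gives O(review_roster).
Premise 4, O(~run_backup -> ~review_roster), contraposes to O(review_roster -> run_backup); with O(review_roster) we get O(run_backup).
Premise 1, O(~retain_contract -> ~run_backup), contraposes to O(run_backup -> retain_contract); with O(run_backup) we get O(retain_contract).
Premise 9, O(~redact_key -> ~retain_contract), contraposes to O(retain_contract -> redact_key); with O(retain_contract) we get O(redact_key).
Applying K to premise 5 (O(redact_key -> open_valve)) and O(redact_key) yields O(open_valve).
Premise 3 is O(~freeze_account -> ~open_valve); contrapositively O(open_valve -> freeze_account). Since O(open_valve) holds, K gives O(freeze_account).
Premises 2, 7, 8, 10 do not contribute to this derivation.
So O(freeze_account) follows.

Yes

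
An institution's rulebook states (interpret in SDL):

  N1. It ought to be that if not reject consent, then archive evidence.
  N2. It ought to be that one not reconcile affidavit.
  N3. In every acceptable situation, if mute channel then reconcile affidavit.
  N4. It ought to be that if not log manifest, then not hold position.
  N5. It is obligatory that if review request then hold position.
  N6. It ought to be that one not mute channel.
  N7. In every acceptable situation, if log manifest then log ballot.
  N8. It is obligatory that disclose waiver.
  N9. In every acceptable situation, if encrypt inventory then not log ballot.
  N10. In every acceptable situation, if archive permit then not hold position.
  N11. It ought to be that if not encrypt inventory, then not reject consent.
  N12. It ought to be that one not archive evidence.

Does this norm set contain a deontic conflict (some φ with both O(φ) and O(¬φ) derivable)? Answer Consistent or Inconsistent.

Consistent

Premise 3 is O(mute_channel → reconcile_affidavit), but O(mute_channel) is not derivable from the premises, so it does not yield O(reconcile_affidavit).
So O(reconcile_affidavit) is not derivable, and the apparent clash with O(¬reconcile_affidavit) does not arise.
A world satisfying every obligation exists (e.g. archive_evidence=false, archive_permit=false, disclose_waiver=true, encrypt_inventory=true, hold_position=false, log_ballot=false, log_manifest=false, mute_channel=false, reconcile_affidavit=false, reject_consent=true, review_request=false); no atom is both obligatory and forbidden, so the set is consistent.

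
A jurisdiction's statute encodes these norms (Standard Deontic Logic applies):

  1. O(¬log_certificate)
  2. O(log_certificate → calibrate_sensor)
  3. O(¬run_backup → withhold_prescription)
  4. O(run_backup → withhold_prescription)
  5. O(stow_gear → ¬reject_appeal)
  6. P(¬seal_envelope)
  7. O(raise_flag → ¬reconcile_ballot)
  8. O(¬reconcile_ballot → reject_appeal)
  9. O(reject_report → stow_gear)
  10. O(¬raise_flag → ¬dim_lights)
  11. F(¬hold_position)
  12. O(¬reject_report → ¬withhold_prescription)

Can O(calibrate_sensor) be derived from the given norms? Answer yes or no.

No

Premise 2 is O(log_certificate → calibrate_sensor), but O(log_certificate) is not derivable from the premises, so it does not yield O(calibrate_sensor).
No other premise forces O(calibrate_sensor). An ideal world satisfying every premise can still have calibrate_sensor false, so O(calibrate_sensor) is not derivable.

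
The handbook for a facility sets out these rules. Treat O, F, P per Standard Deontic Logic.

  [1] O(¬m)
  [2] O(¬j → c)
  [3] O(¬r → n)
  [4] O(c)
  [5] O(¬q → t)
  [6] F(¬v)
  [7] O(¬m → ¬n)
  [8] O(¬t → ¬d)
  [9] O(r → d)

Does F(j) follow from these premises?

Premise 2 is O(¬j → c); even if O(c) held, inferring O(¬j) would be affirming the consequent — invalid.
No other premise forces O(¬j). An ideal world satisfying every premise can still have j true, so F(j) is not derivable.

No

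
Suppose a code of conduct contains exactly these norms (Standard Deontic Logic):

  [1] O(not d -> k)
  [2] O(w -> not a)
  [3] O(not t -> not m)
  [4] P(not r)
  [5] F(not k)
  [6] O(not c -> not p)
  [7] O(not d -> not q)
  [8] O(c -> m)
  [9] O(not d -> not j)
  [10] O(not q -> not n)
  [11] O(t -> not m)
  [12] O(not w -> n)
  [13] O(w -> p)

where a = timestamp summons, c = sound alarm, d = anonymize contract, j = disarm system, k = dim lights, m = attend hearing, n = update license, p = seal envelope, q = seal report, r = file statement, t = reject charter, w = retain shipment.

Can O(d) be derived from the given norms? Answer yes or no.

Premises 3 and 11 are O(not t -> not m) and O(t -> not m); every ideal world satisfies not t or t, so in either case not m holds — hence O(not m).
The contrapositive of premise 8 (O(c -> m)) is O(not m -> not c), and O(not m) is already established, so O(not c).
Premise 6 is O(not c -> not p); since O(not c), deontic closure gives O(not p).
Premise 13, O(w -> p), contraposes to O(not p -> not w); with O(not p) we get O(not w).
Premise 12 is O(not w -> n); since O(not w), deontic closure gives O(n).
The contrapositive of premise 10 (O(not q -> not n)) is O(n -> q), and O(n) is already established, so O(q).
Premise 7 is O(not d -> not q); contrapositively O(q -> d). Since O(q) holds, K gives O(d).
Premises 1, 2, 4, 5, 9 do not contribute to this derivation.
So O(d) follows.

Yes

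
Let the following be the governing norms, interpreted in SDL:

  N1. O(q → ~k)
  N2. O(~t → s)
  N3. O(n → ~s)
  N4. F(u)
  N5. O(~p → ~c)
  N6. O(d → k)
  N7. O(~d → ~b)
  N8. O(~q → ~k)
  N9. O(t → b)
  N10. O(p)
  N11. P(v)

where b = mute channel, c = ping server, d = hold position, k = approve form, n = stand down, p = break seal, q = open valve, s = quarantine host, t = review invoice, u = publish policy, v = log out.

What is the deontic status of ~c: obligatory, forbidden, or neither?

Premise 5 is O(~p → ~c), but O(~p) is not derivable from the premises, so it does not yield O(~c).
No premise or chain of K-axiom applications forces O(~c), and none forces O(c). So ~c is neither obligatory nor forbidden under these norms.

Neither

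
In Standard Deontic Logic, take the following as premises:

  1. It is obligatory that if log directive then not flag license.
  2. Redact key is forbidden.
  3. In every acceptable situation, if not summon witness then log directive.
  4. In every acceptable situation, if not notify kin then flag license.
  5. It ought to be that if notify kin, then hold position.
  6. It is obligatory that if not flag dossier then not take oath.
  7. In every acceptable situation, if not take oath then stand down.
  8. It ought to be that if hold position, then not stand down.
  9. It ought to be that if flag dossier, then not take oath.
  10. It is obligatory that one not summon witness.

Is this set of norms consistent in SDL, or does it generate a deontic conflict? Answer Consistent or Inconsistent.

Inconsistent

By case analysis on flag_dossier: premise 9 gives O(flag_dossier → ¬take_oath) and premise 6 gives O(¬flag_dossier → ¬take_oath), so O(¬take_oath) either way.
Applying K to premise 7 (O(¬take_oath → stand_down)) and O(¬take_oath) yields O(stand_down).
The contrapositive of premise 8 (O(hold_position → ¬stand_down)) is O(stand_down → ¬hold_position), and O(stand_down) is already established, so O(¬hold_position).
Premise 5 is O(notify_kin → hold_position); contrapositively O(¬hold_position → ¬notify_kin). Since O(¬hold_position) holds, K gives O(¬notify_kin).
Premise 4 is O(¬notify_kin → flag_license); since O(¬notify_kin), deontic closure gives O(flag_license).
The contrapositive of premise 1 (O(log_directive → ¬flag_license)) is O(flag_license → ¬log_directive), and O(flag_license) is already established, so O(¬log_directive).
Premise 3, O(¬summon_witness → log_directive), contraposes to O(¬log_directive → summon_witness); with O(¬log_directive) we get O(summon_witness).
However, premise 10 gives O(¬summon_witness).
We now have both O(summon_witness) and O(¬summon_witness) — summon_witness is simultaneously obligatory and forbidden, violating the D-axiom.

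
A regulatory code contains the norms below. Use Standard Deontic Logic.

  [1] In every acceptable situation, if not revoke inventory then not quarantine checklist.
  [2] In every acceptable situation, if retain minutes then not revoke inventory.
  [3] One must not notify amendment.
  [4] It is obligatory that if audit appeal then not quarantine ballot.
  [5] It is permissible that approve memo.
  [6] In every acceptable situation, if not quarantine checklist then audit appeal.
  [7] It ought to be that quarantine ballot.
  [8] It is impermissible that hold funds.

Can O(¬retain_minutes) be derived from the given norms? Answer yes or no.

From premise 7 we have O(quarantine_ballot).
Premise 4 is O(audit_appeal → ¬quarantine_ballot); contrapositively O(quarantine_ballot → ¬audit_appeal). Since O(quarantine_ballot) holds, K gives O(¬audit_appeal).
Premise 6 is O(¬quarantine_checklist → audit_appeal); contrapositively O(¬audit_appeal → quarantine_checklist). Since O(¬audit_appeal) holds, K gives O(quarantine_checklist).
Premise 1, O(¬revoke_inventory → ¬quarantine_checklist), contraposes to O(quarantine_checklist → revoke_inventory); with O(quarantine_checklist) we get O(revoke_inventory).
Premise 2 is O(retain_minutes → ¬revoke_inventory); contrapositively O(revoke_inventory → ¬retain_minutes). Since O(revoke_inventory) holds, K gives O(¬retain_minutes).
Premises 3, 5, 8 do not contribute to this derivation.
So O(¬retain_minutes) follows.

Yes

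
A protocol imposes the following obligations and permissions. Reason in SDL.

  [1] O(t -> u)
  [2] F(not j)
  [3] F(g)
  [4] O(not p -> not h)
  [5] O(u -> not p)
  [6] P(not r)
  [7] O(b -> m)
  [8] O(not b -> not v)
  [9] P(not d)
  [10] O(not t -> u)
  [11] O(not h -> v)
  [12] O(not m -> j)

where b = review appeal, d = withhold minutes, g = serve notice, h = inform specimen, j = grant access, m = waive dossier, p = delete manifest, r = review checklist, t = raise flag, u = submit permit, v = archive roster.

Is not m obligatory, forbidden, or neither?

Forbidden

Premises 10 and 1 are O(not t -> u) and O(t -> u); every ideal world satisfies not t or t, so in either case u holds — hence O(u).
Applying K to premise 5 (O(u -> not p)) and O(u) yields O(not p).
With premise 4, O(not p -> not h), the K-axiom yields O(not h).
With premise 11, O(not h -> v), the K-axiom yields O(v).
The contrapositive of premise 8 (O(not b -> not v)) is O(v -> b), and O(v) is already established, so O(b).
From O(b) and premise 7, O(b -> m), we obtain O(m).
Premises 2, 3, 6, 9, 12 do not contribute to this derivation.
Thus O(m), which is F(not m): not m is forbidden.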